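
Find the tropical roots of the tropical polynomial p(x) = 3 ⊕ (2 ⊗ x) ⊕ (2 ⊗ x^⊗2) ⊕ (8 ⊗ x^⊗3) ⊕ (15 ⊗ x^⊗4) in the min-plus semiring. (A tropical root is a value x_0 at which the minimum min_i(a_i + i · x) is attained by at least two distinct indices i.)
Roots: {-7, -6, 0, 1}

Each tropical root is a break point of the lower envelope of the lines y = a_i + i · x (there are 5 lines, with slopes 0, 1, ..., 4). Only the lines that attain the minimum somewhere contribute to roots; other lines are dominated. Here the surviving (envelope) indices are i = 4, i = 3, i = 2, i = 1, i = 0.
Intersections between consecutive envelope lines give the roots: for adjacent envelope indices i < j the intersection is x = (a_i − a_j) / (j − i). Reading off the sorted break points: {-7, -6, 0, 1}.
Verification: at each break x_0, at least two indices attain the minimum of min_i(a_i + i · x_0).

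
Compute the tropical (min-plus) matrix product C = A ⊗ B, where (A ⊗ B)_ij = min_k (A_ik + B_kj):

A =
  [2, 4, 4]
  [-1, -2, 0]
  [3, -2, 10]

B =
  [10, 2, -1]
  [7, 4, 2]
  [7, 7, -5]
A ⊗ B =
  [11, 4, -1]
  [5, 1, -5]
  [5, 2, 0]

Apply the min-plus product entry-by-entry:
  C[0][0] = min over k of (A[0][0] + B[0][0] = 2 + 10 = 12, A[0][1] + B[1][0] = 4 + 7 = 11, A[0][2] + B[2][0] = 4 + 7 = 11) = 11 (attained at k = 1)
  C[0][1] = min over k of (A[0][0] + B[0][1] = 2 + 2 = 4, A[0][1] + B[1][1] = 4 + 4 = 8, A[0][2] + B[2][1] = 4 + 7 = 11) = 4 (attained at k = 0)
  C[0][2] = min over k of (A[0][0] + B[0][2] = 2 + -1 = 1, A[0][1] + B[1][2] = 4 + 2 = 6, A[0][2] + B[2][2] = 4 + -5 = -1) = -1 (attained at k = 2)
  C[1][0] = min over k of (A[1][0] + B[0][0] = -1 + 10 = 9, A[1][1] + B[1][0] = -2 + 7 = 5, A[1][2] + B[2][0] = 0 + 7 = 7) = 5 (attained at k = 1)
  C[1][1] = min over k of (A[1][0] + B[0][1] = -1 + 2 = 1, A[1][1] + B[1][1] = -2 + 4 = 2, A[1][2] + B[2][1] = 0 + 7 = 7) = 1 (attained at k = 0)
  C[1][2] = min over k of (A[1][0] + B[0][2] = -1 + -1 = -2, A[1][1] + B[1][2] = -2 + 2 = 0, A[1][2] + B[2][2] = 0 + -5 = -5) = -5 (attained at k = 2)
  C[2][0] = min over k of (A[2][0] + B[0][0] = 3 + 10 = 13, A[2][1] + B[1][0] = -2 + 7 = 5, A[2][2] + B[2][0] = 10 + 7 = 17) = 5 (attained at k = 1)
  C[2][1] = min over k of (A[2][0] + B[0][1] = 3 + 2 = 5, A[2][1] + B[1][1] = -2 + 4 = 2, A[2][2] + B[2][1] = 10 + 7 = 17) = 2 (attained at k = 1)
  C[2][2] = min over k of (A[2][0] + B[0][2] = 3 + -1 = 2, A[2][1] + B[1][2] = -2 + 2 = 0, A[2][2] + B[2][2] = 10 + -5 = 5) = 0 (attained at k = 1)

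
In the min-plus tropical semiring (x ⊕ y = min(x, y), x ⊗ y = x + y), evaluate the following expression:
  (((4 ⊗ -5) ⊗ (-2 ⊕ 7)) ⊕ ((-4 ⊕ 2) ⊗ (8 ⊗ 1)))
(((4 ⊗ -5) ⊗ (-2 ⊕ 7)) ⊕ ((-4 ⊕ 2) ⊗ (8 ⊗ 1))) = -3

Expand innermost to outermost. Recall ⊕ takes the minimum of its arguments and ⊗ takes their sum. Working out the expression (((4 ⊗ -5) ⊗ (-2 ⊕ 7)) ⊕ ((-4 ⊕ 2) ⊗ (8 ⊗ 1))) gives -3.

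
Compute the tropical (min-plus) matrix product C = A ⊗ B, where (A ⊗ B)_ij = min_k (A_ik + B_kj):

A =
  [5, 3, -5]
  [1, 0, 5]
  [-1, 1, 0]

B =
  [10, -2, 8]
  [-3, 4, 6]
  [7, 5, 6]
A ⊗ B =
  [0, 0, 1]
  [-3, -1, 6]
  [-2, -3, 6]

Apply the min-plus product entry-by-entry:
  C[0][0] = min over k of (A[0][0] + B[0][0] = 5 + 10 = 15, A[0][1] + B[1][0] = 3 + -3 = 0, A[0][2] + B[2][0] = -5 + 7 = 2) = 0 (attained at k = 1)
  C[0][1] = min over k of (A[0][0] + B[0][1] = 5 + -2 = 3, A[0][1] + B[1][1] = 3 + 4 = 7, A[0][2] + B[2][1] = -5 + 5 = 0) = 0 (attained at k = 2)
  C[0][2] = min over k of (A[0][0] + B[0][2] = 5 + 8 = 13, A[0][1] + B[1][2] = 3 + 6 = 9, A[0][2] + B[2][2] = -5 + 6 = 1) = 1 (attained at k = 2)
  C[1][0] = min over k of (A[1][0] + B[0][0] = 1 + 10 = 11, A[1][1] + B[1][0] = 0 + -3 = -3, A[1][2] + B[2][0] = 5 + 7 = 12) = -3 (attained at k = 1)
  C[1][1] = min over k of (A[1][0] + B[0][1] = 1 + -2 = -1, A[1][1] + B[1][1] = 0 + 4 = 4, A[1][2] + B[2][1] = 5 + 5 = 10) = -1 (attained at k = 0)
  C[1][2] = min over k of (A[1][0] + B[0][2] = 1 + 8 = 9, A[1][1] + B[1][2] = 0 + 6 = 6, A[1][2] + B[2][2] = 5 + 6 = 11) = 6 (attained at k = 1)
  C[2][0] = min over k of (A[2][0] + B[0][0] = -1 + 10 = 9, A[2][1] + B[1][0] = 1 + -3 = -2, A[2][2] + B[2][0] = 0 + 7 = 7) = -2 (attained at k = 1)
  C[2][1] = min over k of (A[2][0] + B[0][1] = -1 + -2 = -3, A[2][1] + B[1][1] = 1 + 4 = 5, A[2][2] + B[2][1] = 0 + 5 = 5) = -3 (attained at k = 0)
  C[2][2] = min over k of (A[2][0] + B[0][2] = -1 + 8 = 7, A[2][1] + B[1][2] = 1 + 6 = 7, A[2][2] + B[2][2] = 0 + 6 = 6) = 6 (attained at k = 2)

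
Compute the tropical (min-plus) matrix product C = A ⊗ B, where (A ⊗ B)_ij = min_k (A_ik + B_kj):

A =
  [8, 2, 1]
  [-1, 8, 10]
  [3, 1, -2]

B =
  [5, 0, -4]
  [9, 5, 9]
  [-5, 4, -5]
A ⊗ B =
  [-4, 5, -4]
  [4, -1, -5]
  [-7, 2, -7]

Apply the min-plus product entry-by-entry:
  C[0][0] = min over k of (A[0][0] + B[0][0] = 8 + 5 = 13, A[0][1] + B[1][0] = 2 + 9 = 11, A[0][2] + B[2][0] = 1 + -5 = -4) = -4 (attained at k = 2)
  C[0][1] = min over k of (A[0][0] + B[0][1] = 8 + 0 = 8, A[0][1] + B[1][1] = 2 + 5 = 7, A[0][2] + B[2][1] = 1 + 4 = 5) = 5 (attained at k = 2)
  C[0][2] = min over k of (A[0][0] + B[0][2] = 8 + -4 = 4, A[0][1] + B[1][2] = 2 + 9 = 11, A[0][2] + B[2][2] = 1 + -5 = -4) = -4 (attained at k = 2)
  C[1][0] = min over k of (A[1][0] + B[0][0] = -1 + 5 = 4, A[1][1] + B[1][0] = 8 + 9 = 17, A[1][2] + B[2][0] = 10 + -5 = 5) = 4 (attained at k = 0)
  C[1][1] = min over k of (A[1][0] + B[0][1] = -1 + 0 = -1, A[1][1] + B[1][1] = 8 + 5 = 13, A[1][2] + B[2][1] = 10 + 4 = 14) = -1 (attained at k = 0)
  C[1][2] = min over k of (A[1][0] + B[0][2] = -1 + -4 = -5, A[1][1] + B[1][2] = 8 + 9 = 17, A[1][2] + B[2][2] = 10 + -5 = 5) = -5 (attained at k = 0)
  C[2][0] = min over k of (A[2][0] + B[0][0] = 3 + 5 = 8, A[2][1] + B[1][0] = 1 + 9 = 10, A[2][2] + B[2][0] = -2 + -5 = -7) = -7 (attained at k = 2)
  C[2][1] = min over k of (A[2][0] + B[0][1] = 3 + 0 = 3, A[2][1] + B[1][1] = 1 + 5 = 6, A[2][2] + B[2][1] = -2 + 4 = 2) = 2 (attained at k = 2)
  C[2][2] = min over k of (A[2][0] + B[0][2] = 3 + -4 = -1, A[2][1] + B[1][2] = 1 + 9 = 10, A[2][2] + B[2][2] = -2 + -5 = -7) = -7 (attained at k = 2)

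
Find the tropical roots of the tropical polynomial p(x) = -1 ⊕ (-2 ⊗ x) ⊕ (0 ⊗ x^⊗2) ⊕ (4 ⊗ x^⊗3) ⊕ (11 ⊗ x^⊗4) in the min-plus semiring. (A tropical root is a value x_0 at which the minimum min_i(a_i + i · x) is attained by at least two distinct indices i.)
Roots: {-7, -4, -2, 1}

Each tropical root is a break point of the lower envelope of the lines y = a_i + i · x (there are 5 lines, with slopes 0, 1, ..., 4). Only the lines that attain the minimum somewhere contribute to roots; other lines are dominated. Here the surviving (envelope) indices are i = 4, i = 3, i = 2, i = 1, i = 0.
Intersections between consecutive envelope lines give the roots: for adjacent envelope indices i < j the intersection is x = (a_i − a_j) / (j − i). Reading off the sorted break points: {-7, -4, -2, 1}.
Verification: at each break x_0, at least two indices attain the minimum of min_i(a_i + i · x_0).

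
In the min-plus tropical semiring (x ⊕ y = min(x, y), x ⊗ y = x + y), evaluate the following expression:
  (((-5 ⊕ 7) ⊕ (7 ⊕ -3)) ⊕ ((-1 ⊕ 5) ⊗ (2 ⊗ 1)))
(((-5 ⊕ 7) ⊕ (7 ⊕ -3)) ⊕ ((-1 ⊕ 5) ⊗ (2 ⊗ 1))) = -5

Expand innermost to outermost. Recall ⊕ takes the minimum of its arguments and ⊗ takes their sum. Working out the expression (((-5 ⊕ 7) ⊕ (7 ⊕ -3)) ⊕ ((-1 ⊕ 5) ⊗ (2 ⊗ 1))) gives -5.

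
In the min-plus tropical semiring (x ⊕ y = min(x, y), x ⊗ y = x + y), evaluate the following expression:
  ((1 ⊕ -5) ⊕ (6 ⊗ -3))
((1 ⊕ -5) ⊕ (6 ⊗ -3)) = -5

Expand innermost to outermost. Recall ⊕ takes the minimum of its arguments and ⊗ takes their sum. Working out the expression ((1 ⊕ -5) ⊕ (6 ⊗ -3)) gives -5.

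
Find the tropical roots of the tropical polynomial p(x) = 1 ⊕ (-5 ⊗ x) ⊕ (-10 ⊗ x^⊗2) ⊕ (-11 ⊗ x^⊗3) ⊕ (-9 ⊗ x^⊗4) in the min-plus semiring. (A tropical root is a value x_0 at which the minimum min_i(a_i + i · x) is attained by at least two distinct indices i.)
Roots: {-2, 1, 5, 6}

Each tropical root is a break point of the lower envelope of the lines y = a_i + i · x (there are 5 lines, with slopes 0, 1, ..., 4). Only the lines that attain the minimum somewhere contribute to roots; other lines are dominated. Here the surviving (envelope) indices are i = 4, i = 3, i = 2, i = 1, i = 0.
Intersections between consecutive envelope lines give the roots: for adjacent envelope indices i < j the intersection is x = (a_i − a_j) / (j − i). Reading off the sorted break points: {-2, 1, 5, 6}.
Verification: at each break x_0, at least two indices attain the minimum of min_i(a_i + i · x_0).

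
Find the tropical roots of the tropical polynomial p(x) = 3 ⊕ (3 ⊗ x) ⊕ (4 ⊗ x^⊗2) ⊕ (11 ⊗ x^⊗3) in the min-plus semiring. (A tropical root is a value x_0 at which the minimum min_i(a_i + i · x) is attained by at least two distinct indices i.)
Roots: {-7, -1, 0}

Each tropical root is a break point of the lower envelope of the lines y = a_i + i · x (there are 4 lines, with slopes 0, 1, ..., 3). Only the lines that attain the minimum somewhere contribute to roots; other lines are dominated. Here the surviving (envelope) indices are i = 3, i = 2, i = 1, i = 0.
Intersections between consecutive envelope lines give the roots: for adjacent envelope indices i < j the intersection is x = (a_i − a_j) / (j − i). Reading off the sorted break points: {-7, -1, 0}.
Verification: at each break x_0, at least two indices attain the minimum of min_i(a_i + i · x_0).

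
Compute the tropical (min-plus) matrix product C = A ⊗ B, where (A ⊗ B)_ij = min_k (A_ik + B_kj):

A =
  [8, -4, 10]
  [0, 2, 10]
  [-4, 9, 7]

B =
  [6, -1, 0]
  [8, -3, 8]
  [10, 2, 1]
A ⊗ B =
  [4, -7, 4]
  [6, -1, 0]
  [2, -5, -4]

Apply the min-plus product entry-by-entry:
  C[0][0] = min over k of (A[0][0] + B[0][0] = 8 + 6 = 14, A[0][1] + B[1][0] = -4 + 8 = 4, A[0][2] + B[2][0] = 10 + 10 = 20) = 4 (attained at k = 1)
  C[0][1] = min over k of (A[0][0] + B[0][1] = 8 + -1 = 7, A[0][1] + B[1][1] = -4 + -3 = -7, A[0][2] + B[2][1] = 10 + 2 = 12) = -7 (attained at k = 1)
  C[0][2] = min over k of (A[0][0] + B[0][2] = 8 + 0 = 8, A[0][1] + B[1][2] = -4 + 8 = 4, A[0][2] + B[2][2] = 10 + 1 = 11) = 4 (attained at k = 1)
  C[1][0] = min over k of (A[1][0] + B[0][0] = 0 + 6 = 6, A[1][1] + B[1][0] = 2 + 8 = 10, A[1][2] + B[2][0] = 10 + 10 = 20) = 6 (attained at k = 0)
  C[1][1] = min over k of (A[1][0] + B[0][1] = 0 + -1 = -1, A[1][1] + B[1][1] = 2 + -3 = -1, A[1][2] + B[2][1] = 10 + 2 = 12) = -1 (attained at k = 0)
  C[1][2] = min over k of (A[1][0] + B[0][2] = 0 + 0 = 0, A[1][1] + B[1][2] = 2 + 8 = 10, A[1][2] + B[2][2] = 10 + 1 = 11) = 0 (attained at k = 0)
  C[2][0] = min over k of (A[2][0] + B[0][0] = -4 + 6 = 2, A[2][1] + B[1][0] = 9 + 8 = 17, A[2][2] + B[2][0] = 7 + 10 = 17) = 2 (attained at k = 0)
  C[2][1] = min over k of (A[2][0] + B[0][1] = -4 + -1 = -5, A[2][1] + B[1][1] = 9 + -3 = 6, A[2][2] + B[2][1] = 7 + 2 = 9) = -5 (attained at k = 0)
  C[2][2] = min over k of (A[2][0] + B[0][2] = -4 + 0 = -4, A[2][1] + B[1][2] = 9 + 8 = 17, A[2][2] + B[2][2] = 7 + 1 = 8) = -4 (attained at k = 0)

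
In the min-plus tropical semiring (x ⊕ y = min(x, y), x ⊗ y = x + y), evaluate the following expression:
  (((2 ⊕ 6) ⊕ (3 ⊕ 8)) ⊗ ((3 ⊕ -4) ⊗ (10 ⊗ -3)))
(((2 ⊕ 6) ⊕ (3 ⊕ 8)) ⊗ ((3 ⊕ -4) ⊗ (10 ⊗ -3))) = 5

Expand innermost to outermost. Recall ⊕ takes the minimum of its arguments and ⊗ takes their sum. Working out the expression (((2 ⊕ 6) ⊕ (3 ⊕ 8)) ⊗ ((3 ⊕ -4) ⊗ (10 ⊗ -3))) gives 5.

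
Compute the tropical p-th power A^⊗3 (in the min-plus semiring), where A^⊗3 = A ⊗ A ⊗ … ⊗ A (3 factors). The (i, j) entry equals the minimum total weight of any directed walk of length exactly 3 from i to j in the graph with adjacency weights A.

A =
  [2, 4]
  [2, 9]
A^⊗3 =
  [6, 8]
  [6, 8]

Each entry (A^⊗3)_ij equals the minimum over all length-3 walks i = v_0 → v_1 → … → v_3 = j of Σ_t A[v_t][v_{t+1}]. For example, for (i, j) = (0, 1) we minimise over 4 possible intermediate vertex sequences; the minimum is 8, attained along the walk 0 → 0 → 0 → 1.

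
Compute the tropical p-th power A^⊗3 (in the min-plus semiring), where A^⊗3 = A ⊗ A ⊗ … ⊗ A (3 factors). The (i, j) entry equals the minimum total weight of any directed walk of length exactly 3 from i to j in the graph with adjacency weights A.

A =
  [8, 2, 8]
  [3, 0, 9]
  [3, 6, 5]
A^⊗3 =
  [5, 2, 11]
  [3, 0, 9]
  [8, 5, 14]

Each entry (A^⊗3)_ij equals the minimum over all length-3 walks i = v_0 → v_1 → … → v_3 = j of Σ_t A[v_t][v_{t+1}]. For example, for (i, j) = (0, 2) we minimise over 9 possible intermediate vertex sequences; the minimum is 11, attained along the walk 0 → 1 → 1 → 2.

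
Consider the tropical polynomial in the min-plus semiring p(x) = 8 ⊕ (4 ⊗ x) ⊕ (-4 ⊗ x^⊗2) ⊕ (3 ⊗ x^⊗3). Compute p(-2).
p(-2) = -8

A tropical monomial a ⊗ x^⊗i evaluates to a + i · x. Evaluating each term at x = -2:
  Term 0 contributes 8 + 0 · -2 = 8
  Term 1 contributes 4 + 1 · -2 = 2
  Term 2 contributes -4 + 2 · -2 = -8
  Term 3 contributes 3 + 3 · -2 = -3
p(-2) = ⊕ of these = min[8, 2, -8, -3] = -8.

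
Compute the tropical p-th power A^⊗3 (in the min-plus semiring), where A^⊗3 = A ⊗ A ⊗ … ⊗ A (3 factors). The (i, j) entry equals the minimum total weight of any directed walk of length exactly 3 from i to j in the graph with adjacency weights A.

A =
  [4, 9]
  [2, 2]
A^⊗3 =
  [12, 13]
  [6, 6]

Each entry (A^⊗3)_ij equals the minimum over all length-3 walks i = v_0 → v_1 → … → v_3 = j of Σ_t A[v_t][v_{t+1}]. For example, for (i, j) = (0, 1) we minimise over 4 possible intermediate vertex sequences; the minimum is 13, attained along the walk 0 → 1 → 1 → 1.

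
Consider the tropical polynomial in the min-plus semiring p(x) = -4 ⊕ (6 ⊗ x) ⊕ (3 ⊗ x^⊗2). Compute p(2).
p(2) = -4

A tropical monomial a ⊗ x^⊗i evaluates to a + i · x. Evaluating each term at x = 2:
  Term 0 contributes -4 + 0 · 2 = -4
  Term 1 contributes 6 + 1 · 2 = 8
  Term 2 contributes 3 + 2 · 2 = 7
p(2) = ⊕ of these = min[-4, 8, 7] = -4.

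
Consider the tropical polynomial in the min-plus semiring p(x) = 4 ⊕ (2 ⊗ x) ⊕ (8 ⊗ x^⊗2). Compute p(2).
p(2) = 4

A tropical monomial a ⊗ x^⊗i evaluates to a + i · x. Evaluating each term at x = 2:
  Term 0 contributes 4 + 0 · 2 = 4
  Term 1 contributes 2 + 1 · 2 = 4
  Term 2 contributes 8 + 2 · 2 = 12
p(2) = ⊕ of these = min[4, 4, 12] = 4.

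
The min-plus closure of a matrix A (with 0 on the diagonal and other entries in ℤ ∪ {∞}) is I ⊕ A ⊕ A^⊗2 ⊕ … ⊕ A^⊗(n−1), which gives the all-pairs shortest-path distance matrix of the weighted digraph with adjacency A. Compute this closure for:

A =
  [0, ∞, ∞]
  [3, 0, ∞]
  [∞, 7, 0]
Closure =
  [0, ∞, ∞]
  [3, 0, ∞]
  [10, 7, 0]

This is the Floyd-Warshall all-pairs shortest-path computation. For each intermediate vertex k = 0, 1, …, 2, update dist[i][j] ← min(dist[i][j], dist[i][k] + dist[k][j]). The final matrix gives, for each (i, j), the minimum total weight of any directed path from i to j (possibly empty when i = j).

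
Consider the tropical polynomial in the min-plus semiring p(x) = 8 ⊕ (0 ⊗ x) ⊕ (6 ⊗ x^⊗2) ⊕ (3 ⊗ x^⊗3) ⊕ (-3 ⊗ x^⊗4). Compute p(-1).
p(-1) = -7

A tropical monomial a ⊗ x^⊗i evaluates to a + i · x. Evaluating each term at x = -1:
  Term 0 contributes 8 + 0 · -1 = 8
  Term 1 contributes 0 + 1 · -1 = -1
  Term 2 contributes 6 + 2 · -1 = 4
  Term 3 contributes 3 + 3 · -1 = 0
  Term 4 contributes -3 + 4 · -1 = -7
p(-1) = ⊕ of these = min[8, -1, 4, 0, -7] = -7.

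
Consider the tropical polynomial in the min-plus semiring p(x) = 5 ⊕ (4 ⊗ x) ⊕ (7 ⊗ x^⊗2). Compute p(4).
p(4) = 5

A tropical monomial a ⊗ x^⊗i evaluates to a + i · x. Evaluating each term at x = 4:
  Term 0 contributes 5 + 0 · 4 = 5
  Term 1 contributes 4 + 1 · 4 = 8
  Term 2 contributes 7 + 2 · 4 = 15
p(4) = ⊕ of these = min[5, 8, 15] = 5.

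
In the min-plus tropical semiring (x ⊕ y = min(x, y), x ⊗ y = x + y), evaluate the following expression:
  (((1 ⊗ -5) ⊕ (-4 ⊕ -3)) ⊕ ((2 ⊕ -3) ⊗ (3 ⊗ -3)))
(((1 ⊗ -5) ⊕ (-4 ⊕ -3)) ⊕ ((2 ⊕ -3) ⊗ (3 ⊗ -3))) = -4

Expand innermost to outermost. Recall ⊕ takes the minimum of its arguments and ⊗ takes their sum. Working out the expression (((1 ⊗ -5) ⊕ (-4 ⊕ -3)) ⊕ ((2 ⊕ -3) ⊗ (3 ⊗ -3))) gives -4.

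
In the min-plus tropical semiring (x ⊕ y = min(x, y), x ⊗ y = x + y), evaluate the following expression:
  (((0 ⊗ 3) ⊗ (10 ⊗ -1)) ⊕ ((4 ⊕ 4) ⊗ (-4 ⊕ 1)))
(((0 ⊗ 3) ⊗ (10 ⊗ -1)) ⊕ ((4 ⊕ 4) ⊗ (-4 ⊕ 1))) = 0

Expand innermost to outermost. Recall ⊕ takes the minimum of its arguments and ⊗ takes their sum. Working out the expression (((0 ⊗ 3) ⊗ (10 ⊗ -1)) ⊕ ((4 ⊕ 4) ⊗ (-4 ⊕ 1))) gives 0.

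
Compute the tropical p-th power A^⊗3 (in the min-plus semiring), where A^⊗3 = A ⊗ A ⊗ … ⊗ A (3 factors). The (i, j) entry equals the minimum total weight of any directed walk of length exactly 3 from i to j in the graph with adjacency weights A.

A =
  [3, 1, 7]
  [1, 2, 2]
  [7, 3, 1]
A^⊗3 =
  [4, 3, 4]
  [3, 4, 4]
  [5, 5, 3]

Each entry (A^⊗3)_ij equals the minimum over all length-3 walks i = v_0 → v_1 → … → v_3 = j of Σ_t A[v_t][v_{t+1}]. For example, for (i, j) = (0, 2) we minimise over 9 possible intermediate vertex sequences; the minimum is 4, attained along the walk 0 → 1 → 2 → 2.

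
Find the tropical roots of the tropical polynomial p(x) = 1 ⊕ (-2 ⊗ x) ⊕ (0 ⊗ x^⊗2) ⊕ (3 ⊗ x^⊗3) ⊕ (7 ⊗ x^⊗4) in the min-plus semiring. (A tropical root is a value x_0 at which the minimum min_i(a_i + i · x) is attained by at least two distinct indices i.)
Roots: {-4, -3, -2, 3}

Each tropical root is a break point of the lower envelope of the lines y = a_i + i · x (there are 5 lines, with slopes 0, 1, ..., 4). Only the lines that attain the minimum somewhere contribute to roots; other lines are dominated. Here the surviving (envelope) indices are i = 4, i = 3, i = 2, i = 1, i = 0.
Intersections between consecutive envelope lines give the roots: for adjacent envelope indices i < j the intersection is x = (a_i − a_j) / (j − i). Reading off the sorted break points: {-4, -3, -2, 3}.
Verification: at each break x_0, at least two indices attain the minimum of min_i(a_i + i · x_0).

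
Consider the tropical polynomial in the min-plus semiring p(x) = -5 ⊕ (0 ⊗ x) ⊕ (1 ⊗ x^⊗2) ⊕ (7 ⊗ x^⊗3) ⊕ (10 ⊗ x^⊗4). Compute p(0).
p(0) = -5

A tropical monomial a ⊗ x^⊗i evaluates to a + i · x. Evaluating each term at x = 0:
  Term 0 contributes -5 + 0 · 0 = -5
  Term 1 contributes 0 + 1 · 0 = 0
  Term 2 contributes 1 + 2 · 0 = 1
  Term 3 contributes 7 + 3 · 0 = 7
  Term 4 contributes 10 + 4 · 0 = 10
p(0) = ⊕ of these = min[-5, 0, 1, 7, 10] = -5.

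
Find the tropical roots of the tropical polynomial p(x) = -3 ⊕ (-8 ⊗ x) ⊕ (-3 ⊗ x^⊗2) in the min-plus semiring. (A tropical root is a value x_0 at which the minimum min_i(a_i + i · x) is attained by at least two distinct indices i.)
Roots: {-5, 5}

Each tropical root is a break point of the lower envelope of the lines y = a_i + i · x (there are 3 lines, with slopes 0, 1, ..., 2). Only the lines that attain the minimum somewhere contribute to roots; other lines are dominated. Here the surviving (envelope) indices are i = 2, i = 1, i = 0.
Intersections between consecutive envelope lines give the roots: for adjacent envelope indices i < j the intersection is x = (a_i − a_j) / (j − i). Reading off the sorted break points: {-5, 5}.
Verification: at each break x_0, at least two indices attain the minimum of min_i(a_i + i · x_0).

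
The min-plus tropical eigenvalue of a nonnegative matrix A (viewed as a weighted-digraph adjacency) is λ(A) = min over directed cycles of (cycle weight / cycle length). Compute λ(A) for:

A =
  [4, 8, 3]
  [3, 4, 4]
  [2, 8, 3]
λ(A) = 5/2

Enumerate directed cycles and compute their means (weight / length). Sample:
  cycle 0 → 0: weight = 4, length = 1, mean = 4/1 ≈ 4.000
  cycle 1 → 1: weight = 4, length = 1, mean = 4/1 ≈ 4.000
  cycle 2 → 2: weight = 3, length = 1, mean = 3/1 ≈ 3.000
  cycle 0 → 1 → 0: weight = 11, length = 2, mean = 11/2 ≈ 5.500
  cycle 0 → 2 → 0: weight = 5, length = 2, mean = 5/2 ≈ 2.500
  cycle 1 → 0 → 1: weight = 11, length = 2, mean = 11/2 ≈ 5.500
Minimum mean = 2.500, attained e.g. along the cycle 0 → 2 → 0 with weight 5 and length 2. So λ(A) = 5/2 = 5/2.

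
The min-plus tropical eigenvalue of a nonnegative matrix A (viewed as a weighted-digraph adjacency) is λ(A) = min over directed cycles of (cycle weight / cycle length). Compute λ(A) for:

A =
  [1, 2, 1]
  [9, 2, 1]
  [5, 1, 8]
λ(A) = 1

Enumerate directed cycles and compute their means (weight / length). Sample:
  cycle 0 → 0: weight = 1, length = 1, mean = 1/1 ≈ 1.000
  cycle 1 → 1: weight = 2, length = 1, mean = 2/1 ≈ 2.000
  cycle 2 → 2: weight = 8, length = 1, mean = 8/1 ≈ 8.000
  cycle 0 → 1 → 0: weight = 11, length = 2, mean = 11/2 ≈ 5.500
  cycle 0 → 2 → 0: weight = 6, length = 2, mean = 6/2 ≈ 3.000
  cycle 1 → 0 → 1: weight = 11, length = 2, mean = 11/2 ≈ 5.500
Minimum mean = 1.000, attained e.g. along the cycle 0 → 0 with weight 1 and length 1. So λ(A) = 1/1 = 1.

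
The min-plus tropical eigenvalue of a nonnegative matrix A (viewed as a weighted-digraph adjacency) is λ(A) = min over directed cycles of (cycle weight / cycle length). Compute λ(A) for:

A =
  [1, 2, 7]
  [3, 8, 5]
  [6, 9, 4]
λ(A) = 1

Enumerate directed cycles and compute their means (weight / length). Sample:
  cycle 0 → 0: weight = 1, length = 1, mean = 1/1 ≈ 1.000
  cycle 1 → 1: weight = 8, length = 1, mean = 8/1 ≈ 8.000
  cycle 2 → 2: weight = 4, length = 1, mean = 4/1 ≈ 4.000
  cycle 0 → 1 → 0: weight = 5, length = 2, mean = 5/2 ≈ 2.500
  cycle 0 → 2 → 0: weight = 13, length = 2, mean = 13/2 ≈ 6.500
  cycle 1 → 0 → 1: weight = 5, length = 2, mean = 5/2 ≈ 2.500
Minimum mean = 1.000, attained e.g. along the cycle 0 → 0 with weight 1 and length 1. So λ(A) = 1/1 = 1.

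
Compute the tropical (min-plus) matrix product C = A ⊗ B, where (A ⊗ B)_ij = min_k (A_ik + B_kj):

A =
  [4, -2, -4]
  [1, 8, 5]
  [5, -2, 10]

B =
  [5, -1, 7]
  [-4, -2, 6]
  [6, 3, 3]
A ⊗ B =
  [-6, -4, -1]
  [4, 0, 8]
  [-6, -4, 4]

Apply the min-plus product entry-by-entry:
  C[0][0] = min over k of (A[0][0] + B[0][0] = 4 + 5 = 9, A[0][1] + B[1][0] = -2 + -4 = -6, A[0][2] + B[2][0] = -4 + 6 = 2) = -6 (attained at k = 1)
  C[0][1] = min over k of (A[0][0] + B[0][1] = 4 + -1 = 3, A[0][1] + B[1][1] = -2 + -2 = -4, A[0][2] + B[2][1] = -4 + 3 = -1) = -4 (attained at k = 1)
  C[0][2] = min over k of (A[0][0] + B[0][2] = 4 + 7 = 11, A[0][1] + B[1][2] = -2 + 6 = 4, A[0][2] + B[2][2] = -4 + 3 = -1) = -1 (attained at k = 2)
  C[1][0] = min over k of (A[1][0] + B[0][0] = 1 + 5 = 6, A[1][1] + B[1][0] = 8 + -4 = 4, A[1][2] + B[2][0] = 5 + 6 = 11) = 4 (attained at k = 1)
  C[1][1] = min over k of (A[1][0] + B[0][1] = 1 + -1 = 0, A[1][1] + B[1][1] = 8 + -2 = 6, A[1][2] + B[2][1] = 5 + 3 = 8) = 0 (attained at k = 0)
  C[1][2] = min over k of (A[1][0] + B[0][2] = 1 + 7 = 8, A[1][1] + B[1][2] = 8 + 6 = 14, A[1][2] + B[2][2] = 5 + 3 = 8) = 8 (attained at k = 0)
  C[2][0] = min over k of (A[2][0] + B[0][0] = 5 + 5 = 10, A[2][1] + B[1][0] = -2 + -4 = -6, A[2][2] + B[2][0] = 10 + 6 = 16) = -6 (attained at k = 1)
  C[2][1] = min over k of (A[2][0] + B[0][1] = 5 + -1 = 4, A[2][1] + B[1][1] = -2 + -2 = -4, A[2][2] + B[2][1] = 10 + 3 = 13) = -4 (attained at k = 1)
  C[2][2] = min over k of (A[2][0] + B[0][2] = 5 + 7 = 12, A[2][1] + B[1][2] = -2 + 6 = 4, A[2][2] + B[2][2] = 10 + 3 = 13) = 4 (attained at k = 1)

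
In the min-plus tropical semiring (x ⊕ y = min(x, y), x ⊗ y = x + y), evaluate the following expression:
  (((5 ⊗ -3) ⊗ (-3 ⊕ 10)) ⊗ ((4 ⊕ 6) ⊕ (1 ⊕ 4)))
(((5 ⊗ -3) ⊗ (-3 ⊕ 10)) ⊗ ((4 ⊕ 6) ⊕ (1 ⊕ 4))) = 0

Expand innermost to outermost. Recall ⊕ takes the minimum of its arguments and ⊗ takes their sum. Working out the expression (((5 ⊗ -3) ⊗ (-3 ⊕ 10)) ⊗ ((4 ⊕ 6) ⊕ (1 ⊕ 4))) gives 0.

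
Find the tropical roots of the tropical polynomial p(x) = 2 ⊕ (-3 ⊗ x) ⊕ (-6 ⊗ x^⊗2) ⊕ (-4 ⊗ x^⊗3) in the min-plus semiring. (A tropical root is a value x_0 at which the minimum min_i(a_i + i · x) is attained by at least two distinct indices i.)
Roots: {-2, 3, 5}

Each tropical root is a break point of the lower envelope of the lines y = a_i + i · x (there are 4 lines, with slopes 0, 1, ..., 3). Only the lines that attain the minimum somewhere contribute to roots; other lines are dominated. Here the surviving (envelope) indices are i = 3, i = 2, i = 1, i = 0.
Intersections between consecutive envelope lines give the roots: for adjacent envelope indices i < j the intersection is x = (a_i − a_j) / (j − i). Reading off the sorted break points: {-2, 3, 5}.
Verification: at each break x_0, at least two indices attain the minimum of min_i(a_i + i · x_0).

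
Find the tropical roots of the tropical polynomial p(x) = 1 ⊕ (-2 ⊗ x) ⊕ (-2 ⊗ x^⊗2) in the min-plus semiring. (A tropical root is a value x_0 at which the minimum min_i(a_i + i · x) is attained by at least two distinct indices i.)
Roots: {0, 3}

Each tropical root is a break point of the lower envelope of the lines y = a_i + i · x (there are 3 lines, with slopes 0, 1, ..., 2). Only the lines that attain the minimum somewhere contribute to roots; other lines are dominated. Here the surviving (envelope) indices are i = 2, i = 1, i = 0.
Intersections between consecutive envelope lines give the roots: for adjacent envelope indices i < j the intersection is x = (a_i − a_j) / (j − i). Reading off the sorted break points: {0, 3}.
Verification: at each break x_0, at least two indices attain the minimum of min_i(a_i + i · x_0).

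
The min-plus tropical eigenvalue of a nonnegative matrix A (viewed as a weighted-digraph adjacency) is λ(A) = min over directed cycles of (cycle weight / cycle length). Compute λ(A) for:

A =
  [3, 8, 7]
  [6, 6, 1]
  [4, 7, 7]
λ(A) = 3

Enumerate directed cycles and compute their means (weight / length). Sample:
  cycle 0 → 0: weight = 3, length = 1, mean = 3/1 ≈ 3.000
  cycle 1 → 1: weight = 6, length = 1, mean = 6/1 ≈ 6.000
  cycle 2 → 2: weight = 7, length = 1, mean = 7/1 ≈ 7.000
  cycle 0 → 1 → 0: weight = 14, length = 2, mean = 14/2 ≈ 7.000
  cycle 0 → 2 → 0: weight = 11, length = 2, mean = 11/2 ≈ 5.500
  cycle 1 → 0 → 1: weight = 14, length = 2, mean = 14/2 ≈ 7.000
Minimum mean = 3.000, attained e.g. along the cycle 0 → 0 with weight 3 and length 1. So λ(A) = 3/1 = 3.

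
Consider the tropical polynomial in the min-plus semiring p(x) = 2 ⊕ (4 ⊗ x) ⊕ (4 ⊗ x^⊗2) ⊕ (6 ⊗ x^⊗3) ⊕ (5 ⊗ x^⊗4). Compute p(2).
p(2) = 2

A tropical monomial a ⊗ x^⊗i evaluates to a + i · x. Evaluating each term at x = 2:
  Term 0 contributes 2 + 0 · 2 = 2
  Term 1 contributes 4 + 1 · 2 = 6
  Term 2 contributes 4 + 2 · 2 = 8
  Term 3 contributes 6 + 3 · 2 = 12
  Term 4 contributes 5 + 4 · 2 = 13
p(2) = ⊕ of these = min[2, 6, 8, 12, 13] = 2.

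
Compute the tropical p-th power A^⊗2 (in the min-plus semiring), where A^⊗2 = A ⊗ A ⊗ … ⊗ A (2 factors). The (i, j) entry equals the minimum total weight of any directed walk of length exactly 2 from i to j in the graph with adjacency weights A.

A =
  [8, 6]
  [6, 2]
A^⊗2 =
  [12, 8]
  [8, 4]

Each entry (A^⊗2)_ij equals the minimum over all length-2 walks i = v_0 → v_1 → … → v_2 = j of Σ_t A[v_t][v_{t+1}]. For example, for (i, j) = (0, 1) we minimise over 2 possible intermediate vertex sequences; the minimum is 8, attained along the walk 0 → 1 → 1.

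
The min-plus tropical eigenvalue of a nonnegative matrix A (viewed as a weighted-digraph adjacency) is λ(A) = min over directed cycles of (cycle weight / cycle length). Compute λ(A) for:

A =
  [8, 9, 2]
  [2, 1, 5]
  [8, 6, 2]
λ(A) = 1

Enumerate directed cycles and compute their means (weight / length). Sample:
  cycle 0 → 0: weight = 8, length = 1, mean = 8/1 ≈ 8.000
  cycle 1 → 1: weight = 1, length = 1, mean = 1/1 ≈ 1.000
  cycle 2 → 2: weight = 2, length = 1, mean = 2/1 ≈ 2.000
  cycle 0 → 1 → 0: weight = 11, length = 2, mean = 11/2 ≈ 5.500
  cycle 0 → 2 → 0: weight = 10, length = 2, mean = 10/2 ≈ 5.000
  cycle 1 → 0 → 1: weight = 11, length = 2, mean = 11/2 ≈ 5.500
Minimum mean = 1.000, attained e.g. along the cycle 1 → 1 with weight 1 and length 1. So λ(A) = 1/1 = 1.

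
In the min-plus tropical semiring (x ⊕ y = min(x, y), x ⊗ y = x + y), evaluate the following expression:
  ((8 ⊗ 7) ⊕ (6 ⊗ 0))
((8 ⊗ 7) ⊕ (6 ⊗ 0)) = 6

Expand innermost to outermost. Recall ⊕ takes the minimum of its arguments and ⊗ takes their sum. Working out the expression ((8 ⊗ 7) ⊕ (6 ⊗ 0)) gives 6.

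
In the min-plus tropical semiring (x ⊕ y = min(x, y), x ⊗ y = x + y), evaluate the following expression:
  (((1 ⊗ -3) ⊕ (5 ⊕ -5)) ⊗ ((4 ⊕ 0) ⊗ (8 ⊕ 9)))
(((1 ⊗ -3) ⊕ (5 ⊕ -5)) ⊗ ((4 ⊕ 0) ⊗ (8 ⊕ 9))) = 3

Expand innermost to outermost. Recall ⊕ takes the minimum of its arguments and ⊗ takes their sum. Working out the expression (((1 ⊗ -3) ⊕ (5 ⊕ -5)) ⊗ ((4 ⊕ 0) ⊗ (8 ⊕ 9))) gives 3.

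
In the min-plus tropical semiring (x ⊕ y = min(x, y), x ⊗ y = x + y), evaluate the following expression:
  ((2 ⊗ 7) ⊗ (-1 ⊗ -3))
((2 ⊗ 7) ⊗ (-1 ⊗ -3)) = 5

Expand innermost to outermost. Recall ⊕ takes the minimum of its arguments and ⊗ takes their sum. Working out the expression ((2 ⊗ 7) ⊗ (-1 ⊗ -3)) gives 5.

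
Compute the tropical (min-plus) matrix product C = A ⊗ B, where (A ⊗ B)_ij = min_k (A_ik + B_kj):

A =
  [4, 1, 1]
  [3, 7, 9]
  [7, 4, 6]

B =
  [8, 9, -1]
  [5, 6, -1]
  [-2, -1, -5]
A ⊗ B =
  [-1, 0, -4]
  [7, 8, 2]
  [4, 5, 1]

Apply the min-plus product entry-by-entry:
  C[0][0] = min over k of (A[0][0] + B[0][0] = 4 + 8 = 12, A[0][1] + B[1][0] = 1 + 5 = 6, A[0][2] + B[2][0] = 1 + -2 = -1) = -1 (attained at k = 2)
  C[0][1] = min over k of (A[0][0] + B[0][1] = 4 + 9 = 13, A[0][1] + B[1][1] = 1 + 6 = 7, A[0][2] + B[2][1] = 1 + -1 = 0) = 0 (attained at k = 2)
  C[0][2] = min over k of (A[0][0] + B[0][2] = 4 + -1 = 3, A[0][1] + B[1][2] = 1 + -1 = 0, A[0][2] + B[2][2] = 1 + -5 = -4) = -4 (attained at k = 2)
  C[1][0] = min over k of (A[1][0] + B[0][0] = 3 + 8 = 11, A[1][1] + B[1][0] = 7 + 5 = 12, A[1][2] + B[2][0] = 9 + -2 = 7) = 7 (attained at k = 2)
  C[1][1] = min over k of (A[1][0] + B[0][1] = 3 + 9 = 12, A[1][1] + B[1][1] = 7 + 6 = 13, A[1][2] + B[2][1] = 9 + -1 = 8) = 8 (attained at k = 2)
  C[1][2] = min over k of (A[1][0] + B[0][2] = 3 + -1 = 2, A[1][1] + B[1][2] = 7 + -1 = 6, A[1][2] + B[2][2] = 9 + -5 = 4) = 2 (attained at k = 0)
  C[2][0] = min over k of (A[2][0] + B[0][0] = 7 + 8 = 15, A[2][1] + B[1][0] = 4 + 5 = 9, A[2][2] + B[2][0] = 6 + -2 = 4) = 4 (attained at k = 2)
  C[2][1] = min over k of (A[2][0] + B[0][1] = 7 + 9 = 16, A[2][1] + B[1][1] = 4 + 6 = 10, A[2][2] + B[2][1] = 6 + -1 = 5) = 5 (attained at k = 2)
  C[2][2] = min over k of (A[2][0] + B[0][2] = 7 + -1 = 6, A[2][1] + B[1][2] = 4 + -1 = 3, A[2][2] + B[2][2] = 6 + -5 = 1) = 1 (attained at k = 2)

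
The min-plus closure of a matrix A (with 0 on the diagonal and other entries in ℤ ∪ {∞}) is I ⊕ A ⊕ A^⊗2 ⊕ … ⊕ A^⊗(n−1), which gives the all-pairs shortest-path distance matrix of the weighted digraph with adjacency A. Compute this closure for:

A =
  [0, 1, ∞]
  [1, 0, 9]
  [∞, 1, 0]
Closure =
  [0, 1, 10]
  [1, 0, 9]
  [2, 1, 0]

This is the Floyd-Warshall all-pairs shortest-path computation. For each intermediate vertex k = 0, 1, …, 2, update dist[i][j] ← min(dist[i][j], dist[i][k] + dist[k][j]). The final matrix gives, for each (i, j), the minimum total weight of any directed path from i to j (possibly empty when i = j).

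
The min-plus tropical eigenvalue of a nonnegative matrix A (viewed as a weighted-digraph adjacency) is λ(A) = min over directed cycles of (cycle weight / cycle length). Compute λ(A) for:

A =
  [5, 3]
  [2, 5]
λ(A) = 5/2

Enumerate directed cycles and compute their means (weight / length). Sample:
  cycle 0 → 0: weight = 5, length = 1, mean = 5/1 ≈ 5.000
  cycle 1 → 1: weight = 5, length = 1, mean = 5/1 ≈ 5.000
  cycle 0 → 1 → 0: weight = 5, length = 2, mean = 5/2 ≈ 2.500
  cycle 1 → 0 → 1: weight = 5, length = 2, mean = 5/2 ≈ 2.500
Minimum mean = 2.500, attained e.g. along the cycle 0 → 1 → 0 with weight 5 and length 2. So λ(A) = 5/2 = 5/2.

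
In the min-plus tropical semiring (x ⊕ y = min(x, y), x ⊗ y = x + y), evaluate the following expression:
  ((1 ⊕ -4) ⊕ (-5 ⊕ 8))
((1 ⊕ -4) ⊕ (-5 ⊕ 8)) = -5

Expand innermost to outermost. Recall ⊕ takes the minimum of its arguments and ⊗ takes their sum. Working out the expression ((1 ⊕ -4) ⊕ (-5 ⊕ 8)) gives -5.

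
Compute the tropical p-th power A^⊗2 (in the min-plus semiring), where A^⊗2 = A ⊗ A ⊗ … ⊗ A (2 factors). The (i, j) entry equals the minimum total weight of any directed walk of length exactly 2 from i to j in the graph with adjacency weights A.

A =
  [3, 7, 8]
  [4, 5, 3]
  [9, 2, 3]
A^⊗2 =
  [6, 10, 10]
  [7, 5, 6]
  [6, 5, 5]

Each entry (A^⊗2)_ij equals the minimum over all length-2 walks i = v_0 → v_1 → … → v_2 = j of Σ_t A[v_t][v_{t+1}]. For example, for (i, j) = (0, 2) we minimise over 3 possible intermediate vertex sequences; the minimum is 10, attained along the walk 0 → 1 → 2.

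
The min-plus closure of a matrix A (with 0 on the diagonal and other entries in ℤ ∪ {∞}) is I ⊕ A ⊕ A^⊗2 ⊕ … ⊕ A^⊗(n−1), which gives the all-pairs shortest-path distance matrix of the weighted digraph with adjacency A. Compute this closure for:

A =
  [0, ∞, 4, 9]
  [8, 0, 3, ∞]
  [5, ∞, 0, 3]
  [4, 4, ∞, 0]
Closure =
  [0, 11, 4, 7]
  [8, 0, 3, 6]
  [5, 7, 0, 3]
  [4, 4, 7, 0]

This is the Floyd-Warshall all-pairs shortest-path computation. For each intermediate vertex k = 0, 1, …, 3, update dist[i][j] ← min(dist[i][j], dist[i][k] + dist[k][j]). The final matrix gives, for each (i, j), the minimum total weight of any directed path from i to j (possibly empty when i = j).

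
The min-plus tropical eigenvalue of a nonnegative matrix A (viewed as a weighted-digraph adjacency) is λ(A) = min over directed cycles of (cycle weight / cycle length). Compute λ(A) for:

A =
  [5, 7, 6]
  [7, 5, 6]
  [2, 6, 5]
λ(A) = 4

Enumerate directed cycles and compute their means (weight / length). Sample:
  cycle 0 → 0: weight = 5, length = 1, mean = 5/1 ≈ 5.000
  cycle 1 → 1: weight = 5, length = 1, mean = 5/1 ≈ 5.000
  cycle 2 → 2: weight = 5, length = 1, mean = 5/1 ≈ 5.000
  cycle 0 → 1 → 0: weight = 14, length = 2, mean = 14/2 ≈ 7.000
  cycle 0 → 2 → 0: weight = 8, length = 2, mean = 8/2 ≈ 4.000
  cycle 1 → 0 → 1: weight = 14, length = 2, mean = 14/2 ≈ 7.000
Minimum mean = 4.000, attained e.g. along the cycle 0 → 2 → 0 with weight 8 and length 2. So λ(A) = 8/2 = 4.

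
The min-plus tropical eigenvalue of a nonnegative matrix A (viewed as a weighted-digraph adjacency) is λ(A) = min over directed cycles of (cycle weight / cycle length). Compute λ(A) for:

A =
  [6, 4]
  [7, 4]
λ(A) = 4

Enumerate directed cycles and compute their means (weight / length). Sample:
  cycle 0 → 0: weight = 6, length = 1, mean = 6/1 ≈ 6.000
  cycle 1 → 1: weight = 4, length = 1, mean = 4/1 ≈ 4.000
  cycle 0 → 1 → 0: weight = 11, length = 2, mean = 11/2 ≈ 5.500
  cycle 1 → 0 → 1: weight = 11, length = 2, mean = 11/2 ≈ 5.500
Minimum mean = 4.000, attained e.g. along the cycle 1 → 1 with weight 4 and length 1. So λ(A) = 4/1 = 4.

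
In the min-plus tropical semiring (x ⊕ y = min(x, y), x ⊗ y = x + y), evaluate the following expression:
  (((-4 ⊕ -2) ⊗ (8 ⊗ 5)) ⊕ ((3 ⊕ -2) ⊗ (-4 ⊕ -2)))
(((-4 ⊕ -2) ⊗ (8 ⊗ 5)) ⊕ ((3 ⊕ -2) ⊗ (-4 ⊕ -2))) = -6

Expand innermost to outermost. Recall ⊕ takes the minimum of its arguments and ⊗ takes their sum. Working out the expression (((-4 ⊕ -2) ⊗ (8 ⊗ 5)) ⊕ ((3 ⊕ -2) ⊗ (-4 ⊕ -2))) gives -6.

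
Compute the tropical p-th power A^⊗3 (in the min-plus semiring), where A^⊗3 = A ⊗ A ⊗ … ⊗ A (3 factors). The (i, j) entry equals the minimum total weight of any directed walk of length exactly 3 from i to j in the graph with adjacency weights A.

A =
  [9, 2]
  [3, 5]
A^⊗3 =
  [10, 7]
  [8, 10]

Each entry (A^⊗3)_ij equals the minimum over all length-3 walks i = v_0 → v_1 → … → v_3 = j of Σ_t A[v_t][v_{t+1}]. For example, for (i, j) = (0, 1) we minimise over 4 possible intermediate vertex sequences; the minimum is 7, attained along the walk 0 → 1 → 0 → 1.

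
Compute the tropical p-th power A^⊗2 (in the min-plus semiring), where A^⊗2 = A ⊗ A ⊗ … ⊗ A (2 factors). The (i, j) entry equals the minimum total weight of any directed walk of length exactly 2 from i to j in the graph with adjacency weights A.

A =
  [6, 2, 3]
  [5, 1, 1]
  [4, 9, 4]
A^⊗2 =
  [7, 3, 3]
  [5, 2, 2]
  [8, 6, 7]

Each entry (A^⊗2)_ij equals the minimum over all length-2 walks i = v_0 → v_1 → … → v_2 = j of Σ_t A[v_t][v_{t+1}]. For example, for (i, j) = (0, 2) we minimise over 3 possible intermediate vertex sequences; the minimum is 3, attained along the walk 0 → 1 → 2.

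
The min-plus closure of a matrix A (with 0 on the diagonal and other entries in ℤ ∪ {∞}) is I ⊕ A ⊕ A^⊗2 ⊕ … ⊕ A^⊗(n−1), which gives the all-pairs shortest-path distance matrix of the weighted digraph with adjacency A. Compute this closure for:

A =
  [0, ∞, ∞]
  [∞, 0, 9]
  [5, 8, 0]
Closure =
  [0, ∞, ∞]
  [14, 0, 9]
  [5, 8, 0]

This is the Floyd-Warshall all-pairs shortest-path computation. For each intermediate vertex k = 0, 1, …, 2, update dist[i][j] ← min(dist[i][j], dist[i][k] + dist[k][j]). The final matrix gives, for each (i, j), the minimum total weight of any directed path from i to j (possibly empty when i = j).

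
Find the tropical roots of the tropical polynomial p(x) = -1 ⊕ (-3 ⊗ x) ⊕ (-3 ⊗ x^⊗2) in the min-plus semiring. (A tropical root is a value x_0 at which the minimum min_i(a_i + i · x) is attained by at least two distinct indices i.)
Roots: {0, 2}

Each tropical root is a break point of the lower envelope of the lines y = a_i + i · x (there are 3 lines, with slopes 0, 1, ..., 2). Only the lines that attain the minimum somewhere contribute to roots; other lines are dominated. Here the surviving (envelope) indices are i = 2, i = 1, i = 0.
Intersections between consecutive envelope lines give the roots: for adjacent envelope indices i < j the intersection is x = (a_i − a_j) / (j − i). Reading off the sorted break points: {0, 2}.
Verification: at each break x_0, at least two indices attain the minimum of min_i(a_i + i · x_0).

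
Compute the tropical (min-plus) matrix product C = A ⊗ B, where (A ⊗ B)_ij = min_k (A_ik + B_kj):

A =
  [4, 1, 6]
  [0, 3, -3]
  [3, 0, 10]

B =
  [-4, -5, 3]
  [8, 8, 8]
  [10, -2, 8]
A ⊗ B =
  [0, -1, 7]
  [-4, -5, 3]
  [-1, -2, 6]

Apply the min-plus product entry-by-entry:
  C[0][0] = min over k of (A[0][0] + B[0][0] = 4 + -4 = 0, A[0][1] + B[1][0] = 1 + 8 = 9, A[0][2] + B[2][0] = 6 + 10 = 16) = 0 (attained at k = 0)
  C[0][1] = min over k of (A[0][0] + B[0][1] = 4 + -5 = -1, A[0][1] + B[1][1] = 1 + 8 = 9, A[0][2] + B[2][1] = 6 + -2 = 4) = -1 (attained at k = 0)
  C[0][2] = min over k of (A[0][0] + B[0][2] = 4 + 3 = 7, A[0][1] + B[1][2] = 1 + 8 = 9, A[0][2] + B[2][2] = 6 + 8 = 14) = 7 (attained at k = 0)
  C[1][0] = min over k of (A[1][0] + B[0][0] = 0 + -4 = -4, A[1][1] + B[1][0] = 3 + 8 = 11, A[1][2] + B[2][0] = -3 + 10 = 7) = -4 (attained at k = 0)
  C[1][1] = min over k of (A[1][0] + B[0][1] = 0 + -5 = -5, A[1][1] + B[1][1] = 3 + 8 = 11, A[1][2] + B[2][1] = -3 + -2 = -5) = -5 (attained at k = 0)
  C[1][2] = min over k of (A[1][0] + B[0][2] = 0 + 3 = 3, A[1][1] + B[1][2] = 3 + 8 = 11, A[1][2] + B[2][2] = -3 + 8 = 5) = 3 (attained at k = 0)
  C[2][0] = min over k of (A[2][0] + B[0][0] = 3 + -4 = -1, A[2][1] + B[1][0] = 0 + 8 = 8, A[2][2] + B[2][0] = 10 + 10 = 20) = -1 (attained at k = 0)
  C[2][1] = min over k of (A[2][0] + B[0][1] = 3 + -5 = -2, A[2][1] + B[1][1] = 0 + 8 = 8, A[2][2] + B[2][1] = 10 + -2 = 8) = -2 (attained at k = 0)
  C[2][2] = min over k of (A[2][0] + B[0][2] = 3 + 3 = 6, A[2][1] + B[1][2] = 0 + 8 = 8, A[2][2] + B[2][2] = 10 + 8 = 18) = 6 (attained at k = 0)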